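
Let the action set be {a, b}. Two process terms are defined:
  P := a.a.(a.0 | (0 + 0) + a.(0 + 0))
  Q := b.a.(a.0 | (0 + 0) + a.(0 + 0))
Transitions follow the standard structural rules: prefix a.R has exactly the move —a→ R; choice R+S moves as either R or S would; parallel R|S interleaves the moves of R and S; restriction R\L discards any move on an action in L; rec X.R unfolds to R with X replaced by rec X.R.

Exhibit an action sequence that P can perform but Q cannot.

LTS(P): 5 reachable states
  m0 = a.a.(a.0 | (0 + 0) + a.(0 + 0)) has moves ··a··> m1
  m1 = a.(a.0 | (0 + 0) + a.(0 + 0)) has moves ··a··> m2
  m2 = a.0 | (0 + 0) + a.(0 + 0) has moves ··a··> m3, ··a··> m4
  m3 = 0 + 0 has moves stopped
  m4 = 0 | (0 + 0) has moves stopped
LTS(Q): 5 reachable states
  n0 = b.a.(a.0 | (0 + 0) + a.(0 + 0)) has moves ··b··> n1
  n1 = a.(a.0 | (0 + 0) + a.(0 + 0)) has moves ··a··> n2
  n2 = a.0 | (0 + 0) + a.(0 + 0) has moves ··a··> n3, ··a··> n4
  n3 = 0 + 0 has moves stopped
  n4 = 0 | (0 + 0) has moves stopped
Trace ⟨a⟩ through P, begin at {m0}:
  step 1 (a): {m1}
  — P admits the full trace.
Trace ⟨a⟩ through Q, begin at {n0}:
  step 1 (a): no successor for Q

a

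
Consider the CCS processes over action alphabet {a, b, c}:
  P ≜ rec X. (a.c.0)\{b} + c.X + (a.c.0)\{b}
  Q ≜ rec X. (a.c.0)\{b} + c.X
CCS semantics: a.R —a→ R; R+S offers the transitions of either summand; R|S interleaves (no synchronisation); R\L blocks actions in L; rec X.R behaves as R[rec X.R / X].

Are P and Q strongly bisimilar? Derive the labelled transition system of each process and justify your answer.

P's transition system — 3 states:
  u0 = rec X. (a.c.0)\{b} + c.X + (a.c.0)\{b} has moves =a=> u1, =c=> u0
  u1 = (c.0)\{b} has moves =c=> u2
  u2 = 0\{b} has moves stopped
Q's transition system — 3 states:
  v0 = rec X. (a.c.0)\{b} + c.X has moves =a=> v1, =c=> v0
  v1 = (c.0)\{b} has moves =c=> v2
  v2 = 0\{b} has moves stopped
Bisimilarity quotient blocks:
  B0 = {u0, v0}
  B1 = {u1, v1}
  B2 = {u2, v2}
u0 ∈ B0, v0 ∈ B0 → same block

P ~ Q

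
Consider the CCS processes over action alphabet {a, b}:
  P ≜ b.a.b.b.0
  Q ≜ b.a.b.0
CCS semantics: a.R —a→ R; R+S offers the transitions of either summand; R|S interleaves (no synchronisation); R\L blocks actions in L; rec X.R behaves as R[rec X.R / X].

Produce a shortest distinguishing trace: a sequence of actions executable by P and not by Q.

babb

LTS(P): 5 reachable states
  s0 = b.a.b.b.0 | =b=> s1
  s1 = a.b.b.0 | =a=> s2
  s2 = b.b.0 | =b=> s3
  s3 = b.0 | =b=> s4
  s4 = 0 | ∅
LTS(Q): 4 reachable states
  t0 = b.a.b.0 | =b=> t1
  t1 = a.b.0 | =a=> t2
  t2 = b.0 | =b=> t3
  t3 = 0 | ∅
Run σ = ⟨babb⟩ on P: start {s0}
  [1] b ⇒ {s1}
  [2] a ⇒ {s2}
  [3] b ⇒ {s3}
  [4] b ⇒ {s4}
  ✓ P
Run σ = ⟨babb⟩ on Q: start {t0}
  [1] b ⇒ {t1}
  [2] a ⇒ {t2}
  [3] b ⇒ {t3}
  [4] b ⇒ ∅ (Q stuck)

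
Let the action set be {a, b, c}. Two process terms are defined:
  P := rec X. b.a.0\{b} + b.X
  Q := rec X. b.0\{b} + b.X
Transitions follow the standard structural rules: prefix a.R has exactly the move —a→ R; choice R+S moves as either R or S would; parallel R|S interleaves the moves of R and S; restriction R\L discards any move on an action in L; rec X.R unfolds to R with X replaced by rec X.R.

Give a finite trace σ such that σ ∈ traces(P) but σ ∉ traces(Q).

Reachable graph of P (3 states):
  u0 = rec X. b.a.0\{b} + b.X has moves =b=> u0, =b=> u1
  u1 = a.0\{b} has moves =a=> u2
  u2 = 0\{b} has moves ·
Reachable graph of Q (2 states):
  v0 = rec X. b.0\{b} + b.X has moves =b=> v0, =b=> v1
  v1 = 0\{b} has moves ·
Run σ = ⟨ba⟩ on P: start {u0}
  [1] b ⇒ {u0, u1}
  [2] a ⇒ {u2}
  ✓ P
Run σ = ⟨ba⟩ on Q: start {v0}
  [1] b ⇒ {v0, v1}
  [2] a ⇒ no successor for Q

ba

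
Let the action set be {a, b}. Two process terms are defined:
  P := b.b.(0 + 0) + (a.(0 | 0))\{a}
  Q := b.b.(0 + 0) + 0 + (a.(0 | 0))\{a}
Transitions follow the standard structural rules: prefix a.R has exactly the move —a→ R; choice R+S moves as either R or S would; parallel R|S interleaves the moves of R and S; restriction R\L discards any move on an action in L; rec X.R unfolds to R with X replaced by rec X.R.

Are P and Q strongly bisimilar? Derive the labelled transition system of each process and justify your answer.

LTS(P): 3 reachable states
  u0 = b.b.(0 + 0) + (a.(0 | 0))\{a} :: —b→ u1
  u1 = b.(0 + 0) :: —b→ u2
  u2 = 0 + 0 :: (no moves)
LTS(Q): 3 reachable states
  v0 = b.b.(0 + 0) + 0 + (a.(0 | 0))\{a} :: —b→ v1
  v1 = b.(0 + 0) :: —b→ v2
  v2 = 0 + 0 :: (no moves)
Bisimilarity quotient blocks:
  B0 = {u0, v0}
  B1 = {u1, v1}
  B2 = {u2, v2}
u0 ∈ B0, v0 ∈ B0 → same block

YES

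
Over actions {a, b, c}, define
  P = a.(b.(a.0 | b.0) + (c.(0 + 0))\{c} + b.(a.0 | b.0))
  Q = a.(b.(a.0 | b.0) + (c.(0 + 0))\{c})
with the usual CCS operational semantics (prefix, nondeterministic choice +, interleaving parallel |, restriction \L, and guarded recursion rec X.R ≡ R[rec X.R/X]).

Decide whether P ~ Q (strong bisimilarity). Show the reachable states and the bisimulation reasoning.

P's transition system — 6 states:
  m0 = a.(b.(a.0 | b.0) + (c.(0 + 0))\{c} + b.(a.0 | b.0)) has moves -a-> m1
  m1 = b.(a.0 | b.0) + (c.(0 + 0))\{c} + b.(a.0 | b.0) has moves -b-> m2
  m2 = a.0 | b.0 has moves -a-> m3, -b-> m4
  m3 = 0 | b.0 has moves -b-> m5
  m4 = a.0 | 0 has moves -a-> m5
  m5 = 0 | 0 has moves ·
Q's transition system — 6 states:
  n0 = a.(b.(a.0 | b.0) + (c.(0 + 0))\{c}) has moves -a-> n1
  n1 = b.(a.0 | b.0) + (c.(0 + 0))\{c} has moves -b-> n2
  n2 = a.0 | b.0 has moves -a-> n3, -b-> n4
  n3 = 0 | b.0 has moves -b-> n5
  n4 = a.0 | 0 has moves -a-> n5
  n5 = 0 | 0 has moves ·
Coarsest stable partition (strong bisimilarity classes):
  B0 = {m0, n0}
  B1 = {m1, n1}
  B2 = {m2, n2}
  B3 = {m3, n3}
  B4 = {m5, n5}
  B5 = {m4, n4}
m0 ∈ B0, n0 ∈ B0 → same block

bisimilar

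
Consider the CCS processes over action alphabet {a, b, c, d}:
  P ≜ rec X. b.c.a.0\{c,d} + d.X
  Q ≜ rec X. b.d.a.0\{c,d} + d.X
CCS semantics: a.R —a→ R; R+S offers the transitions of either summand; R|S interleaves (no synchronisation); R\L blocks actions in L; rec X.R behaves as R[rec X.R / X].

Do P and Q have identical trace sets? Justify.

Reachable graph of P (4 states):
  s0 = rec X. b.c.a.0\{c,d} + d.X :: —b→ s1, —d→ s0
  s1 = c.a.0\{c,d} :: —c→ s2
  s2 = a.0\{c,d} :: —a→ s3
  s3 = 0\{c,d} :: deadlocked
Reachable graph of Q (4 states):
  t0 = rec X. b.d.a.0\{c,d} + d.X :: —b→ t1, —d→ t0
  t1 = d.a.0\{c,d} :: —d→ t2
  t2 = a.0\{c,d} :: —a→ t3
  t3 = 0\{c,d} :: deadlocked
Executing bc from P (initial set {s0}):
  after b @ step 1: {s1}
  after c @ step 2: {s2}
  ✓ P
Executing bc from Q (initial set {t0}):
  after b @ step 1: {t1}
  after c @ step 2: ∅ (Q stuck)

trace-distinct — witness ⟨bc⟩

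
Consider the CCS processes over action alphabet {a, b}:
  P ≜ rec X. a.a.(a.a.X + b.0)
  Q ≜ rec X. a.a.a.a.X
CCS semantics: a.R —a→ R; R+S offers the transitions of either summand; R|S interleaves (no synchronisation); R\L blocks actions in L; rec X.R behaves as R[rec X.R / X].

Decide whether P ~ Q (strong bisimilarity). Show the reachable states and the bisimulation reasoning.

P's transition system — 5 states:
  m0 = rec X. a.a.(a.a.X + b.0) | —a→ m1
  m1 = a.(a.a.(rec X. a.a.(a.a.X + b.0)) + b.0) | —a→ m2
  m2 = a.a.(rec X. a.a.(a.a.X + b.0)) + b.0 | —a→ m3, —b→ m4
  m3 = a.(rec X. a.a.(a.a.X + b.0)) | —a→ m0
  m4 = 0 | deadlocked
Q's transition system — 4 states:
  n0 = rec X. a.a.a.a.X | —a→ n1
  n1 = a.a.a.(rec X. a.a.a.a.X) | —a→ n2
  n2 = a.a.(rec X. a.a.a.a.X) | —a→ n3
  n3 = a.(rec X. a.a.a.a.X) | —a→ n0
Partition-refinement fixed point:
  B0 = {m0}
  B1 = {m1}
  B2 = {m2}
  B3 = {m3}
  B4 = {m4}
  B5 = {n0, n1, n2, n3}
m0 ∈ B0, n0 ∈ B5 → different blocks

P ≁ Q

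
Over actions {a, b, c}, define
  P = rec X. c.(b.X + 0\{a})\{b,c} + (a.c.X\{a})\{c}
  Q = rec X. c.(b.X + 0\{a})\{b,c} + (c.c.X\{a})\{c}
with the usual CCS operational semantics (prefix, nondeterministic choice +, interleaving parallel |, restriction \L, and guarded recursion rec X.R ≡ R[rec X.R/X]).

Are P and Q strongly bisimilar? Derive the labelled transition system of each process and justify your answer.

NO

P's transition system — 3 states:
  s0 = rec X. c.(b.X + 0\{a})\{b,c} + (a.c.X\{a})\{c} | --a--▸ s1, --c--▸ s2
  s1 = (c.(rec X. c.(b.X + 0\{a})\{b,c} + (a.c.X\{a})\{c})\{a})\{c} | ∅
  s2 = (b.(rec X. c.(b.X + 0\{a})\{b,c} + (a.c.X\{a})\{c}) + 0\{a})\{b,c} | ∅
Q's transition system — 2 states:
  t0 = rec X. c.(b.X + 0\{a})\{b,c} + (c.c.X\{a})\{c} | --c--▸ t1
  t1 = (b.(rec X. c.(b.X + 0\{a})\{b,c} + (c.c.X\{a})\{c}) + 0\{a})\{b,c} | ∅
Coarsest stable partition (strong bisimilarity classes):
  B0 = {s0}
  B1 = {s1, s2, t1}
  B2 = {t0}
s0 ∈ B0, t0 ∈ B2 → different blocks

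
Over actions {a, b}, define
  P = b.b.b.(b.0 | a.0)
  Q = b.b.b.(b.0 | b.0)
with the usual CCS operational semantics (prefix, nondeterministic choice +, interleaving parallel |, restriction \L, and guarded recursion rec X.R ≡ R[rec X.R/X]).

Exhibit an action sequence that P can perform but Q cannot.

P's transition system — 7 states:
  p0 = b.b.b.(b.0 | a.0) → ··b··> p1
  p1 = b.b.(b.0 | a.0) → ··b··> p2
  p2 = b.(b.0 | a.0) → ··b··> p3
  p3 = b.0 | a.0 → ··a··> p4, ··b··> p5
  p4 = b.0 | 0 → ··b··> p6
  p5 = 0 | a.0 → ··a··> p6
  p6 = 0 | 0 → (no moves)
Q's transition system — 7 states:
  q0 = b.b.b.(b.0 | b.0) → ··b··> q1
  q1 = b.b.(b.0 | b.0) → ··b··> q2
  q2 = b.(b.0 | b.0) → ··b··> q3
  q3 = b.0 | b.0 → ··b··> q4, ··b··> q5
  q4 = 0 | b.0 → ··b··> q6
  q5 = b.0 | 0 → ··b··> q6
  q6 = 0 | 0 → (no moves)
Executing bbba from P (initial set {p0}):
  after b @ step 1: {p1}
  after b @ step 2: {p2}
  after b @ step 3: {p3}
  after a @ step 4: {p4}
  P completes σ.
Executing bbba from Q (initial set {q0}):
  after b @ step 1: {q1}
  after b @ step 2: {q2}
  after b @ step 3: {q3}
  after a @ step 4: no successor for Q

bbba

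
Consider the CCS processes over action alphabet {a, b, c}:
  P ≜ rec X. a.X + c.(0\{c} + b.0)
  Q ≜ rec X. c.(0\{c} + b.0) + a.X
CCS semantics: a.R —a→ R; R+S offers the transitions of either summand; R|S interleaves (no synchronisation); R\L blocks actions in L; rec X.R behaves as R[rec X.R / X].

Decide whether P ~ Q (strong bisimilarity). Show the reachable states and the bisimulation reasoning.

bisimilar

LTS(P): 3 reachable states
  p0 = rec X. a.X + c.(0\{c} + b.0) | —a→ p0, —c→ p1
  p1 = 0\{c} + b.0 | —b→ p2
  p2 = 0 | stopped
LTS(Q): 3 reachable states
  q0 = rec X. c.(0\{c} + b.0) + a.X | —a→ q0, —c→ q1
  q1 = 0\{c} + b.0 | —b→ q2
  q2 = 0 | stopped
Coarsest stable partition (strong bisimilarity classes):
  B0 = {p0, q0}
  B1 = {p1, q1}
  B2 = {p2, q2}
p0 ∈ B0, q0 ∈ B0 → same block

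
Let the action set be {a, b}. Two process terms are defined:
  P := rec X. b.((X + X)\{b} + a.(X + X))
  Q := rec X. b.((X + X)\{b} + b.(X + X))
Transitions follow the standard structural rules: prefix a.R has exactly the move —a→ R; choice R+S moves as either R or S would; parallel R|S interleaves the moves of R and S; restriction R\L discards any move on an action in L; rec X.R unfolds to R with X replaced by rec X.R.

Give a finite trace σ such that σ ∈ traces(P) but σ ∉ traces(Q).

LTS(P): 3 reachable states
  u0 = rec X. b.((X + X)\{b} + a.(X + X)) ⊢ --b--▸ u1
  u1 = ((rec X. b.((X + X)\{b} + a.(X + X))) + (rec X. b.((X + X)\{b} + a.(X + X))))\{b} + a.((rec X. b.((X + X)\{b} + a.(X + X))) + (rec X. b.((X + X)\{b} + a.(X + X)))) ⊢ --a--▸ u2
  u2 = (rec X. b.((X + X)\{b} + a.(X + X))) + (rec X. b.((X + X)\{b} + a.(X + X))) ⊢ --b--▸ u1
LTS(Q): 3 reachable states
  v0 = rec X. b.((X + X)\{b} + b.(X + X)) ⊢ --b--▸ v1
  v1 = ((rec X. b.((X + X)\{b} + b.(X + X))) + (rec X. b.((X + X)\{b} + b.(X + X))))\{b} + b.((rec X. b.((X + X)\{b} + b.(X + X))) + (rec X. b.((X + X)\{b} + b.(X + X)))) ⊢ --b--▸ v2
  v2 = (rec X. b.((X + X)\{b} + b.(X + X))) + (rec X. b.((X + X)\{b} + b.(X + X))) ⊢ --b--▸ v1
Trace ⟨ba⟩ through P, begin at {u0}:
  after b @ step 1: {u1}
  after a @ step 2: {u2}
  P completes σ.
Trace ⟨ba⟩ through Q, begin at {v0}:
  after b @ step 1: {v1}
  after a @ step 2: ∅  — Q cannot continue

ba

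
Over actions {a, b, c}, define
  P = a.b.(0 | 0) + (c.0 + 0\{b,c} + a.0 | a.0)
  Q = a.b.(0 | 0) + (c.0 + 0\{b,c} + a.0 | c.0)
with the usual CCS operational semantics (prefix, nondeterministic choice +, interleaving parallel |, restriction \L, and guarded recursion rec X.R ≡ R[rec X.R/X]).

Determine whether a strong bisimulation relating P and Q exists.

P ≁ Q

P's transition system — 6 states:
  s0 = a.b.(0 | 0) + (c.0 + 0\{b,c} + a.0 | a.0) has moves ··a··> s1, ··a··> s2, ··a··> s3, ··c··> s4
  s1 = 0 | a.0 has moves ··a··> s5
  s2 = a.0 | 0 has moves ··a··> s5
  s3 = b.(0 | 0) has moves ··b··> s5
  s4 = 0 has moves (no moves)
  s5 = 0 | 0 has moves (no moves)
Q's transition system — 6 states:
  t0 = a.b.(0 | 0) + (c.0 + 0\{b,c} + a.0 | c.0) has moves ··a··> t1, ··a··> t2, ··c··> t3, ··c··> t4
  t1 = 0 | c.0 has moves ··c··> t5
  t2 = b.(0 | 0) has moves ··b··> t5
  t3 = 0 has moves (no moves)
  t4 = a.0 | 0 has moves ··a··> t5
  t5 = 0 | 0 has moves (no moves)
Coarsest stable partition (strong bisimilarity classes):
  B0 = {s0}
  B1 = {s1, s2, t4}
  B2 = {s4, s5, t3, t5}
  B3 = {s3, t2}
  B4 = {t0}
  B5 = {t1}
s0 ∈ B0, t0 ∈ B4 → different blocks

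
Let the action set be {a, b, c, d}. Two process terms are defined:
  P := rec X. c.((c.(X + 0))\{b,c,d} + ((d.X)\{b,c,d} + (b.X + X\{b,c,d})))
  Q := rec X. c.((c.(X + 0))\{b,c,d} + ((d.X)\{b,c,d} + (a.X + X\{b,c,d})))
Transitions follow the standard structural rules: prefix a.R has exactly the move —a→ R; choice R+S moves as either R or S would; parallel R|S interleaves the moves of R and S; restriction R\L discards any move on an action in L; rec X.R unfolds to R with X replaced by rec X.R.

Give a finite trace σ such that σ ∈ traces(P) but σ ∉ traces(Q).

P's transition system — 2 states:
  p0 = rec X. c.((c.(X + 0))\{b,c,d} + ((d.X)\{b,c,d} + (b.X + X\{b,c,d}))) has moves —c→ p1
  p1 = (c.((rec X. c.((c.(X + 0))\{b,c,d} + ((d.X)\{b,c,d} + (b.X + X\{b,c,d})))) + 0))\{b,c,d} + ((d.(rec X. c.((c.(X + 0))\{b,c,d} + ((d.X)\{b,c,d} + (b.X + X\{b,c,d})))))\{b,c,d} + (b.(rec X. c.((c.(X + 0))\{b,c,d} + ((d.X)\{b,c,d} + (b.X + X\{b,c,d})))) + (rec X. c.((c.(X + 0))\{b,c,d} + ((d.X)\{b,c,d} + (b.X + X\{b,c,d}))))\{b,c,d})) has moves —b→ p0
Q's transition system — 2 states:
  q0 = rec X. c.((c.(X + 0))\{b,c,d} + ((d.X)\{b,c,d} + (a.X + X\{b,c,d}))) has moves —c→ q1
  q1 = (c.((rec X. c.((c.(X + 0))\{b,c,d} + ((d.X)\{b,c,d} + (a.X + X\{b,c,d})))) + 0))\{b,c,d} + ((d.(rec X. c.((c.(X + 0))\{b,c,d} + ((d.X)\{b,c,d} + (a.X + X\{b,c,d})))))\{b,c,d} + (a.(rec X. c.((c.(X + 0))\{b,c,d} + ((d.X)\{b,c,d} + (a.X + X\{b,c,d})))) + (rec X. c.((c.(X + 0))\{b,c,d} + ((d.X)\{b,c,d} + (a.X + X\{b,c,d}))))\{b,c,d})) has moves —a→ q0
Executing cb from P (initial set {p0}):
  after c @ step 1: {p1}
  after b @ step 2: {p0}
  — P admits the full trace.
Executing cb from Q (initial set {q0}):
  after c @ step 1: {q1}
  after b @ step 2: ∅ (Q stuck)

cb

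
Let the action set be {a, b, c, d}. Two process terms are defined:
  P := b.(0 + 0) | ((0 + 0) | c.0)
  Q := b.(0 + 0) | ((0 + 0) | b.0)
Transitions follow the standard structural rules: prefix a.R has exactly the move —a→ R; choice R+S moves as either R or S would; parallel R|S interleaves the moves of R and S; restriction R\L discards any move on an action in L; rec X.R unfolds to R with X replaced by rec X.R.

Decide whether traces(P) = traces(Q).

Reachable graph of P (4 states):
  u0 = b.(0 + 0) | ((0 + 0) | c.0) → =b=> u1, =c=> u2
  u1 = (0 + 0) | ((0 + 0) | c.0) → =c=> u3
  u2 = b.(0 + 0) | ((0 + 0) | 0) → =b=> u3
  u3 = (0 + 0) | ((0 + 0) | 0) → ·
Reachable graph of Q (4 states):
  v0 = b.(0 + 0) | ((0 + 0) | b.0) → =b=> v1, =b=> v2
  v1 = (0 + 0) | ((0 + 0) | b.0) → =b=> v3
  v2 = b.(0 + 0) | ((0 + 0) | 0) → =b=> v3
  v3 = (0 + 0) | ((0 + 0) | 0) → ·
Executing c from P (initial set {u0}):
  step 1 (c): {u2}
  P completes σ.
Executing c from Q (initial set {v0}):
  step 1 (c): ∅ (Q stuck)

NO — witness ⟨c⟩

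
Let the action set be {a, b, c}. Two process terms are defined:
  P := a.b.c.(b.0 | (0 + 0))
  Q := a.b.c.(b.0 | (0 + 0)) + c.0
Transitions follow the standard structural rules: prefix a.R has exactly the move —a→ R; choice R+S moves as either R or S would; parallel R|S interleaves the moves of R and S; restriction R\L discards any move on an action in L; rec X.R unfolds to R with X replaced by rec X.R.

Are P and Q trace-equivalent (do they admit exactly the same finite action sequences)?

P's transition system — 5 states:
  p0 = a.b.c.(b.0 | (0 + 0)) :: --a--▸ p1
  p1 = b.c.(b.0 | (0 + 0)) :: --b--▸ p2
  p2 = c.(b.0 | (0 + 0)) :: --c--▸ p3
  p3 = b.0 | (0 + 0) :: --b--▸ p4
  p4 = 0 | (0 + 0) :: (no moves)
Q's transition system — 6 states:
  q0 = a.b.c.(b.0 | (0 + 0)) + c.0 :: --a--▸ q1, --c--▸ q2
  q1 = b.c.(b.0 | (0 + 0)) :: --b--▸ q3
  q2 = 0 :: (no moves)
  q3 = c.(b.0 | (0 + 0)) :: --c--▸ q4
  q4 = b.0 | (0 + 0) :: --b--▸ q5
  q5 = 0 | (0 + 0) :: (no moves)
Trace ⟨c⟩ through Q, begin at {q0}:
  after c @ step 1: {q2}
  Q completes σ.
Trace ⟨c⟩ through P, begin at {p0}:
  after c @ step 1: ∅ (P stuck)

NO — witness ⟨c⟩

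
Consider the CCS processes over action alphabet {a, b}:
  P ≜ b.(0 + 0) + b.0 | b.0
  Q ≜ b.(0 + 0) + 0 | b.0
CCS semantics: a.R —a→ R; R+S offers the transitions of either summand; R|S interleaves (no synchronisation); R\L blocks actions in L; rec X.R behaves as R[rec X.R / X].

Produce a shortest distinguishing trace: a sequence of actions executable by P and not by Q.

bb

P's transition system — 5 states:
  s0 = b.(0 + 0) + b.0 | b.0 has moves —b→ s1, —b→ s2, —b→ s3
  s1 = 0 + 0 has moves stopped
  s2 = 0 | b.0 has moves —b→ s4
  s3 = b.0 | 0 has moves —b→ s4
  s4 = 0 | 0 has moves stopped
Q's transition system — 3 states:
  t0 = b.(0 + 0) + 0 | b.0 has moves —b→ t1, —b→ t2
  t1 = 0 + 0 has moves stopped
  t2 = 0 | 0 has moves stopped
Run σ = ⟨bb⟩ on P: start {s0}
  step 1 (b): {s1, s2, s3}
  step 2 (b): {s4}
  P completes σ.
Run σ = ⟨bb⟩ on Q: start {t0}
  step 1 (b): {t1, t2}
  step 2 (b): no successor for Q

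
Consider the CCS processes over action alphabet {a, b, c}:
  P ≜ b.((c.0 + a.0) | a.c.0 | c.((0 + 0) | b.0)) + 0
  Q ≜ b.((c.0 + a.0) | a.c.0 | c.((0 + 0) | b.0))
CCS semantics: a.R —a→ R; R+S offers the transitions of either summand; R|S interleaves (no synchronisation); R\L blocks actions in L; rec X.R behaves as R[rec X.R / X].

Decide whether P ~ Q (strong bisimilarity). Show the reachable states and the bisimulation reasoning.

P ~ Q

Reachable graph of P (19 states):
  p0 = b.((c.0 + a.0) | a.c.0 | c.((0 + 0) | b.0)) + 0 → ··b··> p1
  p1 = (c.0 + a.0) | a.c.0 | c.((0 + 0) | b.0) → ··a··> p2, ··a··> p3, ··c··> p3, ··c··> p4
  p2 = (c.0 + a.0) | c.0 | c.((0 + 0) | b.0) → ··a··> p5, ··c··> p5, ··c··> p6, ··c··> p7
  p3 = 0 | a.c.0 | c.((0 + 0) | b.0) → ··a··> p5, ··c··> p8
  p4 = (c.0 + a.0) | a.c.0 | ((0 + 0) | b.0) → ··a··> p7, ··a··> p8, ··b··> p9, ··c··> p8
  p5 = 0 | c.0 | c.((0 + 0) | b.0) → ··c··> p10, ··c··> p11
  p6 = (c.0 + a.0) | 0 | c.((0 + 0) | b.0) → ··a··> p10, ··c··> p10, ··c··> p12
  p7 = (c.0 + a.0) | c.0 | ((0 + 0) | b.0) → ··a··> p11, ··b··> p13, ··c··> p11, ··c··> p12
  p8 = 0 | a.c.0 | ((0 + 0) | b.0) → ··a··> p11, ··b··> p14
  p9 = (c.0 + a.0) | a.c.0 | ((0 + 0) | 0) → ··a··> p13, ··a··> p14, ··c··> p14
  p10 = 0 | 0 | c.((0 + 0) | b.0) → ··c··> p15
  p11 = 0 | c.0 | ((0 + 0) | b.0) → ··b··> p16, ··c··> p15
  p12 = (c.0 + a.0) | 0 | ((0 + 0) | b.0) → ··a··> p15, ··b··> p17, ··c··> p15
  p13 = (c.0 + a.0) | c.0 | ((0 + 0) | 0) → ··a··> p16, ··c··> p16, ··c··> p17
  p14 = 0 | a.c.0 | ((0 + 0) | 0) → ··a··> p16
  p15 = 0 | 0 | ((0 + 0) | b.0) → ··b··> p18
  p16 = 0 | c.0 | ((0 + 0) | 0) → ··c··> p18
  p17 = (c.0 + a.0) | 0 | ((0 + 0) | 0) → ··a··> p18, ··c··> p18
  p18 = 0 | 0 | ((0 + 0) | 0) → (no moves)
Reachable graph of Q (19 states):
  q0 = b.((c.0 + a.0) | a.c.0 | c.((0 + 0) | b.0)) → ··b··> q1
  q1 = (c.0 + a.0) | a.c.0 | c.((0 + 0) | b.0) → ··a··> q2, ··a··> q3, ··c··> q3, ··c··> q4
  q2 = (c.0 + a.0) | c.0 | c.((0 + 0) | b.0) → ··a··> q5, ··c··> q5, ··c··> q6, ··c··> q7
  q3 = 0 | a.c.0 | c.((0 + 0) | b.0) → ··a··> q5, ··c··> q8
  q4 = (c.0 + a.0) | a.c.0 | ((0 + 0) | b.0) → ··a··> q7, ··a··> q8, ··b··> q9, ··c··> q8
  q5 = 0 | c.0 | c.((0 + 0) | b.0) → ··c··> q10, ··c··> q11
  q6 = (c.0 + a.0) | 0 | c.((0 + 0) | b.0) → ··a··> q10, ··c··> q10, ··c··> q12
  q7 = (c.0 + a.0) | c.0 | ((0 + 0) | b.0) → ··a··> q11, ··b··> q13, ··c··> q11, ··c··> q12
  q8 = 0 | a.c.0 | ((0 + 0) | b.0) → ··a··> q11, ··b··> q14
  q9 = (c.0 + a.0) | a.c.0 | ((0 + 0) | 0) → ··a··> q13, ··a··> q14, ··c··> q14
  q10 = 0 | 0 | c.((0 + 0) | b.0) → ··c··> q15
  q11 = 0 | c.0 | ((0 + 0) | b.0) → ··b··> q16, ··c··> q15
  q12 = (c.0 + a.0) | 0 | ((0 + 0) | b.0) → ··a··> q15, ··b··> q17, ··c··> q15
  q13 = (c.0 + a.0) | c.0 | ((0 + 0) | 0) → ··a··> q16, ··c··> q16, ··c··> q17
  q14 = 0 | a.c.0 | ((0 + 0) | 0) → ··a··> q16
  q15 = 0 | 0 | ((0 + 0) | b.0) → ··b··> q18
  q16 = 0 | c.0 | ((0 + 0) | 0) → ··c··> q18
  q17 = (c.0 + a.0) | 0 | ((0 + 0) | 0) → ··a··> q18, ··c··> q18
  q18 = 0 | 0 | ((0 + 0) | 0) → (no moves)
Coarsest stable partition (strong bisimilarity classes):
  B0 = {p0, q0}
  B1 = {p1, q1}
  B2 = {p3, q3}
  B3 = {p5, q5}
  B4 = {p11, q11}
  B5 = {p16, q16}
  B6 = {p18, q18}
  B7 = {p15, q15}
  B8 = {p10, q10}
  B9 = {p8, q8}
  B10 = {p14, q14}
  B11 = {p4, q4}
  B12 = {p7, q7}
  B13 = {p12, q12}
  B14 = {p17, q17}
  B15 = {p13, q13}
  B16 = {p9, q9}
  B17 = {p2, q2}
  B18 = {p6, q6}
p0 ∈ B0, q0 ∈ B0 → same block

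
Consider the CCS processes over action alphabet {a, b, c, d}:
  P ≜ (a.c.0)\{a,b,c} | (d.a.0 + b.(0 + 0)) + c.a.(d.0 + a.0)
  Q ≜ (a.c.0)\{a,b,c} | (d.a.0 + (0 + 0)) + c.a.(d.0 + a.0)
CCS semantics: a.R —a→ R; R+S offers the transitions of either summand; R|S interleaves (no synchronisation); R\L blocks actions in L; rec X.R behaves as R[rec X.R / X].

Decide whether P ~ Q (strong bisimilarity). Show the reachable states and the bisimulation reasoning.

LTS(P): 7 reachable states
  u0 = (a.c.0)\{a,b,c} | (d.a.0 + b.(0 + 0)) + c.a.(d.0 + a.0) | --b--▸ u1, --c--▸ u2, --d--▸ u3
  u1 = (a.c.0)\{a,b,c} | (0 + 0) | (no moves)
  u2 = a.(d.0 + a.0) | --a--▸ u4
  u3 = (a.c.0)\{a,b,c} | a.0 | --a--▸ u5
  u4 = d.0 + a.0 | --a--▸ u6, --d--▸ u6
  u5 = (a.c.0)\{a,b,c} | 0 | (no moves)
  u6 = 0 | (no moves)
LTS(Q): 6 reachable states
  v0 = (a.c.0)\{a,b,c} | (d.a.0 + (0 + 0)) + c.a.(d.0 + a.0) | --c--▸ v1, --d--▸ v2
  v1 = a.(d.0 + a.0) | --a--▸ v3
  v2 = (a.c.0)\{a,b,c} | a.0 | --a--▸ v4
  v3 = d.0 + a.0 | --a--▸ v5, --d--▸ v5
  v4 = (a.c.0)\{a,b,c} | 0 | (no moves)
  v5 = 0 | (no moves)
Bisimilarity quotient blocks:
  B0 = {u0}
  B1 = {u2, v1}
  B2 = {u4, v3}
  B3 = {u1, u5, u6, v4, v5}
  B4 = {u3, v2}
  B5 = {v0}
u0 ∈ B0, v0 ∈ B5 → different blocks

not bisimilar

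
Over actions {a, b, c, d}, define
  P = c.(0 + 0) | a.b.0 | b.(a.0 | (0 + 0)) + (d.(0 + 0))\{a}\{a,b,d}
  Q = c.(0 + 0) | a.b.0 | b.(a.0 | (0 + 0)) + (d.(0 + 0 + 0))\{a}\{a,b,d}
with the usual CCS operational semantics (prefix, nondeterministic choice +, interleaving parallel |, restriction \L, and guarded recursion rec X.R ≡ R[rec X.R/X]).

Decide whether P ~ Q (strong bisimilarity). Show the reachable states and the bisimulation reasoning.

Reachable graph of P (18 states):
  m0 = c.(0 + 0) | a.b.0 | b.(a.0 | (0 + 0)) + (d.(0 + 0))\{a}\{a,b,d} ⊢ =a=> m1, =b=> m2, =c=> m3
  m1 = c.(0 + 0) | b.0 | b.(a.0 | (0 + 0)) ⊢ =b=> m4, =b=> m5, =c=> m6
  m2 = c.(0 + 0) | a.b.0 | (a.0 | (0 + 0)) ⊢ =a=> m5, =a=> m7, =c=> m8
  m3 = (0 + 0) | a.b.0 | b.(a.0 | (0 + 0)) ⊢ =a=> m6, =b=> m8
  m4 = c.(0 + 0) | 0 | b.(a.0 | (0 + 0)) ⊢ =b=> m9, =c=> m10
  m5 = c.(0 + 0) | b.0 | (a.0 | (0 + 0)) ⊢ =a=> m11, =b=> m9, =c=> m12
  m6 = (0 + 0) | b.0 | b.(a.0 | (0 + 0)) ⊢ =b=> m10, =b=> m12
  m7 = c.(0 + 0) | a.b.0 | (0 | (0 + 0)) ⊢ =a=> m11, =c=> m13
  m8 = (0 + 0) | a.b.0 | (a.0 | (0 + 0)) ⊢ =a=> m12, =a=> m13
  m9 = c.(0 + 0) | 0 | (a.0 | (0 + 0)) ⊢ =a=> m14, =c=> m15
  m10 = (0 + 0) | 0 | b.(a.0 | (0 + 0)) ⊢ =b=> m15
  m11 = c.(0 + 0) | b.0 | (0 | (0 + 0)) ⊢ =b=> m14, =c=> m16
  m12 = (0 + 0) | b.0 | (a.0 | (0 + 0)) ⊢ =a=> m16, =b=> m15
  m13 = (0 + 0) | a.b.0 | (0 | (0 + 0)) ⊢ =a=> m16
  m14 = c.(0 + 0) | 0 | (0 | (0 + 0)) ⊢ =c=> m17
  m15 = (0 + 0) | 0 | (a.0 | (0 + 0)) ⊢ =a=> m17
  m16 = (0 + 0) | b.0 | (0 | (0 + 0)) ⊢ =b=> m17
  m17 = (0 + 0) | 0 | (0 | (0 + 0)) ⊢ ∅
Reachable graph of Q (18 states):
  n0 = c.(0 + 0) | a.b.0 | b.(a.0 | (0 + 0)) + (d.(0 + 0 + 0))\{a}\{a,b,d} ⊢ =a=> n1, =b=> n2, =c=> n3
  n1 = c.(0 + 0) | b.0 | b.(a.0 | (0 + 0)) ⊢ =b=> n4, =b=> n5, =c=> n6
  n2 = c.(0 + 0) | a.b.0 | (a.0 | (0 + 0)) ⊢ =a=> n5, =a=> n7, =c=> n8
  n3 = (0 + 0) | a.b.0 | b.(a.0 | (0 + 0)) ⊢ =a=> n6, =b=> n8
  n4 = c.(0 + 0) | 0 | b.(a.0 | (0 + 0)) ⊢ =b=> n9, =c=> n10
  n5 = c.(0 + 0) | b.0 | (a.0 | (0 + 0)) ⊢ =a=> n11, =b=> n9, =c=> n12
  n6 = (0 + 0) | b.0 | b.(a.0 | (0 + 0)) ⊢ =b=> n10, =b=> n12
  n7 = c.(0 + 0) | a.b.0 | (0 | (0 + 0)) ⊢ =a=> n11, =c=> n13
  n8 = (0 + 0) | a.b.0 | (a.0 | (0 + 0)) ⊢ =a=> n12, =a=> n13
  n9 = c.(0 + 0) | 0 | (a.0 | (0 + 0)) ⊢ =a=> n14, =c=> n15
  n10 = (0 + 0) | 0 | b.(a.0 | (0 + 0)) ⊢ =b=> n15
  n11 = c.(0 + 0) | b.0 | (0 | (0 + 0)) ⊢ =b=> n14, =c=> n16
  n12 = (0 + 0) | b.0 | (a.0 | (0 + 0)) ⊢ =a=> n16, =b=> n15
  n13 = (0 + 0) | a.b.0 | (0 | (0 + 0)) ⊢ =a=> n16
  n14 = c.(0 + 0) | 0 | (0 | (0 + 0)) ⊢ =c=> n17
  n15 = (0 + 0) | 0 | (a.0 | (0 + 0)) ⊢ =a=> n17
  n16 = (0 + 0) | b.0 | (0 | (0 + 0)) ⊢ =b=> n17
  n17 = (0 + 0) | 0 | (0 | (0 + 0)) ⊢ ∅
Partition-refinement fixed point:
  B0 = {m0, n0}
  B1 = {m2, n2}
  B2 = {m5, n5}
  B3 = {m9, n9}
  B4 = {m14, n14}
  B5 = {m17, n17}
  B6 = {m15, n15}
  B7 = {m11, n11}
  B8 = {m16, n16}
  B9 = {m12, n12}
  B10 = {m8, n8}
  B11 = {m13, n13}
  B12 = {m7, n7}
  B13 = {m3, n3}
  B14 = {m6, n6}
  B15 = {m10, n10}
  B16 = {m1, n1}
  B17 = {m4, n4}
m0 ∈ B0, n0 ∈ B0 → same block

P ~ Q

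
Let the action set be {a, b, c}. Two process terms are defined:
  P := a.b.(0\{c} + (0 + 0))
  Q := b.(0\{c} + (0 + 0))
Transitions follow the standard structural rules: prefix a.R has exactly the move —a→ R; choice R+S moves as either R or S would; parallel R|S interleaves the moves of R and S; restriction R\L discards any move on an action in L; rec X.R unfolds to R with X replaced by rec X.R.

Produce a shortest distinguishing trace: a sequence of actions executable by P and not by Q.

a

LTS(P): 3 reachable states
  u0 = a.b.(0\{c} + (0 + 0)) has moves =a=> u1
  u1 = b.(0\{c} + (0 + 0)) has moves =b=> u2
  u2 = 0\{c} + (0 + 0) has moves deadlocked
LTS(Q): 2 reachable states
  v0 = b.(0\{c} + (0 + 0)) has moves =b=> v1
  v1 = 0\{c} + (0 + 0) has moves deadlocked
Trace ⟨a⟩ through P, begin at {u0}:
  step 1 (a): {u1}
  P completes σ.
Trace ⟨a⟩ through Q, begin at {v0}:
  step 1 (a): ∅  — Q cannot continue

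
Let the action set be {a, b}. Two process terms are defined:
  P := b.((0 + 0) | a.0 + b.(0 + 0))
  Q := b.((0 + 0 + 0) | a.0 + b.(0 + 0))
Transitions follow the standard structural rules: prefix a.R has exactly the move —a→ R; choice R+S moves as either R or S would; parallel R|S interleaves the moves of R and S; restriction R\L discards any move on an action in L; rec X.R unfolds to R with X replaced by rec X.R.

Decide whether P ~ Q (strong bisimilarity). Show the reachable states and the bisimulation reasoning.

P's transition system — 4 states:
  m0 = b.((0 + 0) | a.0 + b.(0 + 0)) has moves -b-> m1
  m1 = (0 + 0) | a.0 + b.(0 + 0) has moves -a-> m2, -b-> m3
  m2 = (0 + 0) | 0 has moves ∅
  m3 = 0 + 0 has moves ∅
Q's transition system — 4 states:
  n0 = b.((0 + 0 + 0) | a.0 + b.(0 + 0)) has moves -b-> n1
  n1 = (0 + 0 + 0) | a.0 + b.(0 + 0) has moves -a-> n2, -b-> n3
  n2 = (0 + 0 + 0) | 0 has moves ∅
  n3 = 0 + 0 has moves ∅
Bisimilarity quotient blocks:
  B0 = {m0, n0}
  B1 = {m1, n1}
  B2 = {m2, m3, n2, n3}
m0 ∈ B0, n0 ∈ B0 → same block

YES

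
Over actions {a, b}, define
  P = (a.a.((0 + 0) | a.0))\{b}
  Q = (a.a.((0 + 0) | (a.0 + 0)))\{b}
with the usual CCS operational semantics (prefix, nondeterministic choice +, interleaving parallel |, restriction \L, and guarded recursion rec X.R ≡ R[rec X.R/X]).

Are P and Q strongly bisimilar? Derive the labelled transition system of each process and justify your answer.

P's transition system — 4 states:
  p0 = (a.a.((0 + 0) | a.0))\{b} has moves ··a··> p1
  p1 = (a.((0 + 0) | a.0))\{b} has moves ··a··> p2
  p2 = ((0 + 0) | a.0)\{b} has moves ··a··> p3
  p3 = ((0 + 0) | 0)\{b} has moves ·
Q's transition system — 4 states:
  q0 = (a.a.((0 + 0) | (a.0 + 0)))\{b} has moves ··a··> q1
  q1 = (a.((0 + 0) | (a.0 + 0)))\{b} has moves ··a··> q2
  q2 = ((0 + 0) | (a.0 + 0))\{b} has moves ··a··> q3
  q3 = ((0 + 0) | 0)\{b} has moves ·
Bisimilarity quotient blocks:
  B0 = {p0, q0}
  B1 = {p1, q1}
  B2 = {p2, q2}
  B3 = {p3, q3}
p0 ∈ B0, q0 ∈ B0 → same block

bisimilar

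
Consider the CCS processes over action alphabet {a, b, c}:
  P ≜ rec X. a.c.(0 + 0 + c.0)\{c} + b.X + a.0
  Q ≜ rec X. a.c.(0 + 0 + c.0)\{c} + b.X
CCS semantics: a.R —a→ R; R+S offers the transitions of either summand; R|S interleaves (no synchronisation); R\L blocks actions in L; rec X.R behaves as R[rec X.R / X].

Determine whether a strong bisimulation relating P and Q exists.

Reachable graph of P (4 states):
  s0 = rec X. a.c.(0 + 0 + c.0)\{c} + b.X + a.0 has moves ··a··> s1, ··a··> s2, ··b··> s0
  s1 = 0 has moves deadlocked
  s2 = c.(0 + 0 + c.0)\{c} has moves ··c··> s3
  s3 = (0 + 0 + c.0)\{c} has moves deadlocked
Reachable graph of Q (3 states):
  t0 = rec X. a.c.(0 + 0 + c.0)\{c} + b.X has moves ··a··> t1, ··b··> t0
  t1 = c.(0 + 0 + c.0)\{c} has moves ··c··> t2
  t2 = (0 + 0 + c.0)\{c} has moves deadlocked
Bisimilarity quotient blocks:
  B0 = {s0}
  B1 = {s1, s3, t2}
  B2 = {s2, t1}
  B3 = {t0}
s0 ∈ B0, t0 ∈ B3 → different blocks

not bisimilar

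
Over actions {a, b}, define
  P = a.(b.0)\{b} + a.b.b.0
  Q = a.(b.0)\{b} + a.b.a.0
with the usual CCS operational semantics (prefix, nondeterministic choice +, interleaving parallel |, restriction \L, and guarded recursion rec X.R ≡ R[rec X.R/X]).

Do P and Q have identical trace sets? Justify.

NO — witness ⟨abb⟩

Reachable graph of P (5 states):
  u0 = a.(b.0)\{b} + a.b.b.0 :: ··a··> u1, ··a··> u2
  u1 = (b.0)\{b} :: ·
  u2 = b.b.0 :: ··b··> u3
  u3 = b.0 :: ··b··> u4
  u4 = 0 :: ·
Reachable graph of Q (5 states):
  v0 = a.(b.0)\{b} + a.b.a.0 :: ··a··> v1, ··a··> v2
  v1 = (b.0)\{b} :: ·
  v2 = b.a.0 :: ··b··> v3
  v3 = a.0 :: ··a··> v4
  v4 = 0 :: ·
Run σ = ⟨abb⟩ on P: start {u0}
  step 1 (a): {u1, u2}
  step 2 (b): {u3}
  step 3 (b): {u4}
  ✓ P
Run σ = ⟨abb⟩ on Q: start {v0}
  step 1 (a): {v1, v2}
  step 2 (b): {v3}
  step 3 (b): ∅  — Q cannot continue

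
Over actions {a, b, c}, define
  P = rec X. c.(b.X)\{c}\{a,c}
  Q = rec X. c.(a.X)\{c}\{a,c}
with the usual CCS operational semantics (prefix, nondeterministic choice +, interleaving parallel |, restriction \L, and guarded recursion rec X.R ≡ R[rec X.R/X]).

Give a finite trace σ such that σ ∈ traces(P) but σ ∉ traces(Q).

LTS(P): 3 reachable states
  p0 = rec X. c.(b.X)\{c}\{a,c} → --c--▸ p1
  p1 = (b.(rec X. c.(b.X)\{c}\{a,c}))\{c}\{a,c} → --b--▸ p2
  p2 = (rec X. c.(b.X)\{c}\{a,c})\{c}\{a,c} → ∅
LTS(Q): 2 reachable states
  q0 = rec X. c.(a.X)\{c}\{a,c} → --c--▸ q1
  q1 = (a.(rec X. c.(a.X)\{c}\{a,c}))\{c}\{a,c} → ∅
Executing cb from P (initial set {p0}):
  [1] c ⇒ {p1}
  [2] b ⇒ {p2}
  P completes σ.
Executing cb from Q (initial set {q0}):
  [1] c ⇒ {q1}
  [2] b ⇒ ∅ (Q stuck)

cb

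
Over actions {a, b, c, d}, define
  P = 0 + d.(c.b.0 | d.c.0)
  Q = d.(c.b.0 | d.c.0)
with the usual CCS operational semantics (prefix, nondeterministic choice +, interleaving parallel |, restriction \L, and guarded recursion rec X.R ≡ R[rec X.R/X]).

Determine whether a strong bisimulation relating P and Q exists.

bisimilar

P's transition system — 10 states:
  s0 = 0 + d.(c.b.0 | d.c.0) :: -d-> s1
  s1 = c.b.0 | d.c.0 :: -c-> s2, -d-> s3
  s2 = b.0 | d.c.0 :: -b-> s4, -d-> s5
  s3 = c.b.0 | c.0 :: -c-> s5, -c-> s6
  s4 = 0 | d.c.0 :: -d-> s7
  s5 = b.0 | c.0 :: -b-> s7, -c-> s8
  s6 = c.b.0 | 0 :: -c-> s8
  s7 = 0 | c.0 :: -c-> s9
  s8 = b.0 | 0 :: -b-> s9
  s9 = 0 | 0 :: ∅
Q's transition system — 10 states:
  t0 = d.(c.b.0 | d.c.0) :: -d-> t1
  t1 = c.b.0 | d.c.0 :: -c-> t2, -d-> t3
  t2 = b.0 | d.c.0 :: -b-> t4, -d-> t5
  t3 = c.b.0 | c.0 :: -c-> t5, -c-> t6
  t4 = 0 | d.c.0 :: -d-> t7
  t5 = b.0 | c.0 :: -b-> t7, -c-> t8
  t6 = c.b.0 | 0 :: -c-> t8
  t7 = 0 | c.0 :: -c-> t9
  t8 = b.0 | 0 :: -b-> t9
  t9 = 0 | 0 :: ∅
Partition-refinement fixed point:
  B0 = {s0, t0}
  B1 = {s1, t1}
  B2 = {s3, t3}
  B3 = {s5, t5}
  B4 = {s7, t7}
  B5 = {s9, t9}
  B6 = {s8, t8}
  B7 = {s6, t6}
  B8 = {s2, t2}
  B9 = {s4, t4}
s0 ∈ B0, t0 ∈ B0 → same block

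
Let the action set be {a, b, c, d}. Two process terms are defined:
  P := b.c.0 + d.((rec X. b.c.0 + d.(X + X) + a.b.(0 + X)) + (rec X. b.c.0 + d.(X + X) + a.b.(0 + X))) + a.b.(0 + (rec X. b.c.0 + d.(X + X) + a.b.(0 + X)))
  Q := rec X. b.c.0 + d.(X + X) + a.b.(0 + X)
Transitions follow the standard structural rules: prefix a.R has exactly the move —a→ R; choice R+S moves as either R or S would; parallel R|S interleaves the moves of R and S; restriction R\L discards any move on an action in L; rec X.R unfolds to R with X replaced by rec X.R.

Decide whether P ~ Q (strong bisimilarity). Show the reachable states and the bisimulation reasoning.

bisimilar

LTS(P): 6 reachable states
  p0 = b.c.0 + d.((rec X. b.c.0 + d.(X + X) + a.b.(0 + X)) + (rec X. b.c.0 + d.(X + X) + a.b.(0 + X))) + a.b.(0 + (rec X. b.c.0 + d.(X + X) + a.b.(0 + X))) has moves --a--▸ p1, --b--▸ p2, --d--▸ p3
  p1 = b.(0 + (rec X. b.c.0 + d.(X + X) + a.b.(0 + X))) has moves --b--▸ p4
  p2 = c.0 has moves --c--▸ p5
  p3 = (rec X. b.c.0 + d.(X + X) + a.b.(0 + X)) + (rec X. b.c.0 + d.(X + X) + a.b.(0 + X)) has moves --a--▸ p1, --b--▸ p2, --d--▸ p3
  p4 = 0 + (rec X. b.c.0 + d.(X + X) + a.b.(0 + X)) has moves --a--▸ p1, --b--▸ p2, --d--▸ p3
  p5 = 0 has moves deadlocked
LTS(Q): 6 reachable states
  q0 = rec X. b.c.0 + d.(X + X) + a.b.(0 + X) has moves --a--▸ q1, --b--▸ q2, --d--▸ q3
  q1 = b.(0 + (rec X. b.c.0 + d.(X + X) + a.b.(0 + X))) has moves --b--▸ q4
  q2 = c.0 has moves --c--▸ q5
  q3 = (rec X. b.c.0 + d.(X + X) + a.b.(0 + X)) + (rec X. b.c.0 + d.(X + X) + a.b.(0 + X)) has moves --a--▸ q1, --b--▸ q2, --d--▸ q3
  q4 = 0 + (rec X. b.c.0 + d.(X + X) + a.b.(0 + X)) has moves --a--▸ q1, --b--▸ q2, --d--▸ q3
  q5 = 0 has moves deadlocked
Partition-refinement fixed point:
  B0 = {p0, p3, p4, q0, q3, q4}
  B1 = {p1, q1}
  B2 = {p2, q2}
  B3 = {p5, q5}
p0 ∈ B0, q0 ∈ B0 → same block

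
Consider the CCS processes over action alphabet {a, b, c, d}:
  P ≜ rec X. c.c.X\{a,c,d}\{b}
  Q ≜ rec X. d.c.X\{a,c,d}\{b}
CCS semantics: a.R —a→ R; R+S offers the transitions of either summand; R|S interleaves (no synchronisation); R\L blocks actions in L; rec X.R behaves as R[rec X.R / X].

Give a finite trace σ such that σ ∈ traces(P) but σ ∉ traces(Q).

Reachable graph of P (3 states):
  m0 = rec X. c.c.X\{a,c,d}\{b} → -c-> m1
  m1 = c.(rec X. c.c.X\{a,c,d}\{b})\{a,c,d}\{b} → -c-> m2
  m2 = (rec X. c.c.X\{a,c,d}\{b})\{a,c,d}\{b} → ·
Reachable graph of Q (3 states):
  n0 = rec X. d.c.X\{a,c,d}\{b} → -d-> n1
  n1 = c.(rec X. d.c.X\{a,c,d}\{b})\{a,c,d}\{b} → -c-> n2
  n2 = (rec X. d.c.X\{a,c,d}\{b})\{a,c,d}\{b} → ·
Trace ⟨c⟩ through P, begin at {m0}:
  step 1 (c): {m1}
  — P admits the full trace.
Trace ⟨c⟩ through Q, begin at {n0}:
  step 1 (c): ∅  — Q cannot continue

c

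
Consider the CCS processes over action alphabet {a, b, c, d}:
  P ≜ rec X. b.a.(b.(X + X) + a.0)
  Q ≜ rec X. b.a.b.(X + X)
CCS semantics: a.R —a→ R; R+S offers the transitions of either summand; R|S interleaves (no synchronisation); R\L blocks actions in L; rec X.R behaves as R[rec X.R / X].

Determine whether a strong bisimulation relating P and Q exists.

NO

Reachable graph of P (5 states):
  s0 = rec X. b.a.(b.(X + X) + a.0) | ··b··> s1
  s1 = a.(b.((rec X. b.a.(b.(X + X) + a.0)) + (rec X. b.a.(b.(X + X) + a.0))) + a.0) | ··a··> s2
  s2 = b.((rec X. b.a.(b.(X + X) + a.0)) + (rec X. b.a.(b.(X + X) + a.0))) + a.0 | ··a··> s3, ··b··> s4
  s3 = 0 | ·
  s4 = (rec X. b.a.(b.(X + X) + a.0)) + (rec X. b.a.(b.(X + X) + a.0)) | ··b··> s1
Reachable graph of Q (4 states):
  t0 = rec X. b.a.b.(X + X) | ··b··> t1
  t1 = a.b.((rec X. b.a.b.(X + X)) + (rec X. b.a.b.(X + X))) | ··a··> t2
  t2 = b.((rec X. b.a.b.(X + X)) + (rec X. b.a.b.(X + X))) | ··b··> t3
  t3 = (rec X. b.a.b.(X + X)) + (rec X. b.a.b.(X + X)) | ··b··> t1
Bisimilarity quotient blocks:
  B0 = {s0, s4}
  B1 = {s1}
  B2 = {s2}
  B3 = {s3}
  B4 = {t0, t3}
  B5 = {t1}
  B6 = {t2}
s0 ∈ B0, t0 ∈ B4 → different blocks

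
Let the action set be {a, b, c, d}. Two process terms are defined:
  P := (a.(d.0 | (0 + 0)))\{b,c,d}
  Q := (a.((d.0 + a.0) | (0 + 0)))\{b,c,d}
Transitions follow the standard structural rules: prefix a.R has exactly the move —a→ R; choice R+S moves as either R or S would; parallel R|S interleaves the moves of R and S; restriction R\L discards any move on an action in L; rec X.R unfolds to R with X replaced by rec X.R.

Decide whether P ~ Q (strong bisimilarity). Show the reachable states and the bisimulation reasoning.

NO

LTS(P): 2 reachable states
  u0 = (a.(d.0 | (0 + 0)))\{b,c,d} has moves —a→ u1
  u1 = (d.0 | (0 + 0))\{b,c,d} has moves ∅
LTS(Q): 3 reachable states
  v0 = (a.((d.0 + a.0) | (0 + 0)))\{b,c,d} has moves —a→ v1
  v1 = ((d.0 + a.0) | (0 + 0))\{b,c,d} has moves —a→ v2
  v2 = (0 | (0 + 0))\{b,c,d} has moves ∅
Coarsest stable partition (strong bisimilarity classes):
  B0 = {u0, v1}
  B1 = {u1, v2}
  B2 = {v0}
u0 ∈ B0, v0 ∈ B2 → different blocks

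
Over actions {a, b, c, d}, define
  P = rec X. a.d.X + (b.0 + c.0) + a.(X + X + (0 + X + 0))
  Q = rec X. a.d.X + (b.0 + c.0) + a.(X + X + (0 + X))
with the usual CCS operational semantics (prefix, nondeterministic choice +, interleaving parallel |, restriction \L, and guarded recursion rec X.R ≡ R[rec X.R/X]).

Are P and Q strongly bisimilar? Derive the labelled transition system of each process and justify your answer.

bisimilar

Reachable graph of P (4 states):
  s0 = rec X. a.d.X + (b.0 + c.0) + a.(X + X + (0 + X + 0)) | --a--▸ s1, --a--▸ s2, --b--▸ s3, --c--▸ s3
  s1 = (rec X. a.d.X + (b.0 + c.0) + a.(X + X + (0 + X + 0))) + (rec X. a.d.X + (b.0 + c.0) + a.(X + X + (0 + X + 0))) + (0 + (rec X. a.d.X + (b.0 + c.0) + a.(X + X + (0 + X + 0))) + 0) | --a--▸ s1, --a--▸ s2, --b--▸ s3, --c--▸ s3
  s2 = d.(rec X. a.d.X + (b.0 + c.0) + a.(X + X + (0 + X + 0))) | --d--▸ s0
  s3 = 0 | stopped
Reachable graph of Q (4 states):
  t0 = rec X. a.d.X + (b.0 + c.0) + a.(X + X + (0 + X)) | --a--▸ t1, --a--▸ t2, --b--▸ t3, --c--▸ t3
  t1 = (rec X. a.d.X + (b.0 + c.0) + a.(X + X + (0 + X))) + (rec X. a.d.X + (b.0 + c.0) + a.(X + X + (0 + X))) + (0 + (rec X. a.d.X + (b.0 + c.0) + a.(X + X + (0 + X)))) | --a--▸ t1, --a--▸ t2, --b--▸ t3, --c--▸ t3
  t2 = d.(rec X. a.d.X + (b.0 + c.0) + a.(X + X + (0 + X))) | --d--▸ t0
  t3 = 0 | stopped
Partition-refinement fixed point:
  B0 = {s0, s1, t0, t1}
  B1 = {s3, t3}
  B2 = {s2, t2}
s0 ∈ B0, t0 ∈ B0 → same block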